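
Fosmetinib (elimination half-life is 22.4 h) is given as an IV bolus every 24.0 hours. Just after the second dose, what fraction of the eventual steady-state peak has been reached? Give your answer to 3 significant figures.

0.774

k = ln 2 / 22.4 = 0.03094 h⁻¹
f_n = 1 − e^(−nkτ) = 1 − e^(−2 × 0.03094 × 24.0) = 1 − e^(−1.485) = 1 − 0.2264 ≈ 0.774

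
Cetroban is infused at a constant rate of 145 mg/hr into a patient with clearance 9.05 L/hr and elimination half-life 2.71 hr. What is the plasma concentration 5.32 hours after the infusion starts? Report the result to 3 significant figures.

11.9 mg/L

Css = rate / CL = 145 / 9.05 = 16.02 mg/L
k = ln 2 / 2.71 = 0.2558 hr⁻¹
C(t) = Css (1 − e^(−kt)) = 16.02 × (1 − e^(−1.361)) = 16.02 × 0.7435 ≈ 11.9 mg/L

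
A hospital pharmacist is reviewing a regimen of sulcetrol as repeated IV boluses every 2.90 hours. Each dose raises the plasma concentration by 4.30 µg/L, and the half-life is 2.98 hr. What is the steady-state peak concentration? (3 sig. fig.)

k = ln 2 / 2.98 = 0.2326 hr⁻¹
Fraction remaining after one interval: e^(−kτ) = e^(−0.2326 × 2.90) = 0.5094
R = 1 / (1 − 0.5094) = 2.038
Css,max = 4.30 × 2.038 ≈ 8.76 µg/L

8.76 µg/L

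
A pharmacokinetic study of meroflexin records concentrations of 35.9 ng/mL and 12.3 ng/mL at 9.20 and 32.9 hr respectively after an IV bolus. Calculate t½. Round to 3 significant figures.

15.3 hours

k = ln(C₁/C₂) / (t₂ − t₁) = ln(35.9/12.3) / (32.9 − 9.20)
  = 1.071 / 23.70 = 0.04520 hr⁻¹
t½ = ln 2 / k = ln 2 / 0.04520 ≈ 15.3 hours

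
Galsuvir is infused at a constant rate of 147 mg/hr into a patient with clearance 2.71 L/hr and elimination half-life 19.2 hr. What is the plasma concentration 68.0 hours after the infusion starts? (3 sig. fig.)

Css = rate / CL = 147 / 2.71 = 54.24 µg/mL
k = ln 2 / 19.2 = 0.03610 hr⁻¹
C(t) = Css (1 − e^(−kt)) = 54.24 × (1 − e^(−2.455)) = 54.24 × 0.9141 ≈ 49.6 µg/mL

49.6 µg/mL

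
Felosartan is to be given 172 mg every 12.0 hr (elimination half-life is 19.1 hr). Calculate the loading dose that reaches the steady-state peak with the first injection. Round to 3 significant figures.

487 mg

k = ln 2 / 19.1 = 0.03629 hr⁻¹
Accumulation ratio R = 1 / (1 − e^(−kτ)) = 1 / (1 − e^(−0.03629×12.0)) = 1 / (1 − 0.6470) = 2.832
Loading dose = maintenance dose × R = 172 × 2.832 ≈ 487 mg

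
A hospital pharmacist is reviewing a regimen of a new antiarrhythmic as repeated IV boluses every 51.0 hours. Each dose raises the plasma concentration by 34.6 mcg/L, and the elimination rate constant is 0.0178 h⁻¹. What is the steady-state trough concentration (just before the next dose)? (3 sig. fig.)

Fraction remaining after one interval: e^(−kτ) = e^(−0.01780 × 51.0) = 0.4034
R = 1 / (1 − 0.4034) = 1.676
Css,max = 34.6 × 1.676 = 58.00 mcg/L
Css,min = Css,max × e^(−kτ) = 58.00 × 0.4034 ≈ 23.4 mcg/L

23.4 mcg/L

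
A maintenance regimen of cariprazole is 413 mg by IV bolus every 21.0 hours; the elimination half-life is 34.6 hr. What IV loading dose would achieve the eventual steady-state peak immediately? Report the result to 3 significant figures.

k = ln 2 / 34.6 = 0.02003 hr⁻¹
Accumulation ratio R = 1 / (1 − e^(−kτ)) = 1 / (1 − e^(−0.02003×21.0)) = 1 / (1 − 0.6566) = 2.912
Loading dose = maintenance dose × R = 413 × 2.912 ≈ 1200 mg

1200 mg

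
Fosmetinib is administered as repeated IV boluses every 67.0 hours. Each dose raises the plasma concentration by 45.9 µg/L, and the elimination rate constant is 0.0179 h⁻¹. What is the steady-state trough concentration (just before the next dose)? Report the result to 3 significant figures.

Fraction remaining after one interval: e^(−kτ) = e^(−0.01790 × 67.0) = 0.3014
R = 1 / (1 − 0.3014) = 1.431
Css,max = 45.9 × 1.431 = 65.70 µg/L
Css,min = Css,max × e^(−kτ) = 65.70 × 0.3014 ≈ 19.8 µg/L

19.8 µg/L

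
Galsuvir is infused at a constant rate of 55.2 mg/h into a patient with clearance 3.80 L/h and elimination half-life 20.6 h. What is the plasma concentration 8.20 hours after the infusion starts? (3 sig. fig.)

3.50 mg/L

Css = rate / CL = 55.2 / 3.80 = 14.53 mg/L
k = ln 2 / 20.6 = 0.03365 h⁻¹
C(t) = Css (1 − e^(−kt)) = 14.53 × (1 − e^(−0.2759)) = 14.53 × 0.2411 ≈ 3.50 mg/L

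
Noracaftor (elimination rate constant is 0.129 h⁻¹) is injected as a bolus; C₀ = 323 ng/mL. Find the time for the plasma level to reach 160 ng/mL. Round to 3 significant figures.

5.45 hours

C(t) = C₀ e^(−kt)  ⇒  t = ln(C₀/C) / k
t = ln(323/160) / 0.1290 = 0.7025 / 0.1290 ≈ 5.45 hours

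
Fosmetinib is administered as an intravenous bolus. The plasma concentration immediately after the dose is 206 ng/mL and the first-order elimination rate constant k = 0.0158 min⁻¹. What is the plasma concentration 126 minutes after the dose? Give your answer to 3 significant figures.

C(t) = C₀ e^(−kt) = 206 × e^(−0.01580 × 126) = 206 × e^(−1.991) = 206 × 0.1366 ≈ 28.1 ng/mL

28.1 ng/mL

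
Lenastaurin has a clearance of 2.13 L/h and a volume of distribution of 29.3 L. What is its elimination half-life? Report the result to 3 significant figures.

9.53 hours

k = CL / V = 2.13 / 29.3 = 0.07270 h⁻¹
t½ = ln 2 / k = ln 2 / 0.07270 ≈ 9.53 hours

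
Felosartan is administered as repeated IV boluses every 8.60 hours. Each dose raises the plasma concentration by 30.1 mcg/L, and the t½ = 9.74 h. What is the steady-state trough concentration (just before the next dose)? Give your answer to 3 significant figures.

k = ln 2 / 9.74 = 0.07117 h⁻¹
Fraction remaining after one interval: e^(−kτ) = e^(−0.07117 × 8.60) = 0.5423
R = 1 / (1 − 0.5423) = 2.185
Css,max = 30.1 × 2.185 = 65.76 mcg/L
Css,min = Css,max × e^(−kτ) = 65.76 × 0.5423 ≈ 35.7 mcg/L

35.7 mcg/L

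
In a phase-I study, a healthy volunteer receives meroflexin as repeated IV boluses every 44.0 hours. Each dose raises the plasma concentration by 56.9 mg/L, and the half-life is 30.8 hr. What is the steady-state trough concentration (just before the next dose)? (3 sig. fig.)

k = ln 2 / 30.8 = 0.02250 hr⁻¹
Fraction remaining after one interval: e^(−kτ) = e^(−0.02250 × 44.0) = 0.3715
R = 1 / (1 − 0.3715) = 1.591
Css,max = 56.9 × 1.591 = 90.53 mg/L
Css,min = Css,max × e^(−kτ) = 90.53 × 0.3715 ≈ 33.6 mg/L

33.6 mg/L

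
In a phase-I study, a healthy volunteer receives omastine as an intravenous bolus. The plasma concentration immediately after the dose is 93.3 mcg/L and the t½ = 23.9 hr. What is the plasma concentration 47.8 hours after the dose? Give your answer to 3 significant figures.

23.3 mcg/L

k = ln 2 / 23.9 = 0.02900 hr⁻¹
47.8 hr is 2.000 half-lives, so C = 93.3 × (1/2)^2.000 = 93.3 × 0.2500 ≈ 23.3 mcg/L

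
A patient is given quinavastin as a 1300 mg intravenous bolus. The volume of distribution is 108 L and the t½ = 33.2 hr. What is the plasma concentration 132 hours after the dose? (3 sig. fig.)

C₀ = dose / V = 1300 / 108 = 12.04 mg/L
k = ln 2 / 33.2 = 0.02088 hr⁻¹
C(t) = C₀ e^(−kt) = 12.04 × e^(−0.02088 × 132) = 12.04 × e^(−2.756) = 12.04 × 0.06355 ≈ 0.765 mg/L

0.765 mg/L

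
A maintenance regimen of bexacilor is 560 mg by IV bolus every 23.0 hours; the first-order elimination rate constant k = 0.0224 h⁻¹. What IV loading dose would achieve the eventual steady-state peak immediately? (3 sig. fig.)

1390 mg

Accumulation ratio R = 1 / (1 − e^(−kτ)) = 1 / (1 − e^(−0.02240×23.0)) = 1 / (1 − 0.5974) = 2.484
Loading dose = maintenance dose × R = 560 × 2.484 ≈ 1390 mg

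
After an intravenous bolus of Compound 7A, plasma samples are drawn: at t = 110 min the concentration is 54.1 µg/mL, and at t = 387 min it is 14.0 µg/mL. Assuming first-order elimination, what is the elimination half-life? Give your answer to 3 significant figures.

k = ln(C₁/C₂) / (t₂ − t₁) = ln(54.1/14.0) / (387 − 110)
  = 1.352 / 277.0 = 0.004880 min⁻¹
t½ = ln 2 / k = ln 2 / 0.004880 ≈ 142 minutes

142 minutes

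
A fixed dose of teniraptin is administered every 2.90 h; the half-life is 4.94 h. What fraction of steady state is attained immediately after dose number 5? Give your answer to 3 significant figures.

0.869

k = ln 2 / 4.94 = 0.1403 h⁻¹
f_n = 1 − e^(−nkτ) = 1 − e^(−5 × 0.1403 × 2.90) = 1 − e^(−2.035) = 1 − 0.1307 ≈ 0.869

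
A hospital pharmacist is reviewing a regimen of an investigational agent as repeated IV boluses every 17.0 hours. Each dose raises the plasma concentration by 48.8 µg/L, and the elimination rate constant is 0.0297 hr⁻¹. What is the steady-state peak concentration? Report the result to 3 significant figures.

Fraction remaining after one interval: e^(−kτ) = e^(−0.02970 × 17.0) = 0.6036
R = 1 / (1 − 0.6036) = 2.522
Css,max = 48.8 × 2.522 ≈ 123 µg/L

123 µg/L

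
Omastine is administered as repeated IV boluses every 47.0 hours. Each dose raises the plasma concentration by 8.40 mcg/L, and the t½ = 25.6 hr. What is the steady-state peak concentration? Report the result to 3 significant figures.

k = ln 2 / 25.6 = 0.02708 hr⁻¹
Fraction remaining after one interval: e^(−kτ) = e^(−0.02708 × 47.0) = 0.2801
R = 1 / (1 − 0.2801) = 1.389
Css,max = 8.40 × 1.389 ≈ 11.7 mcg/L

11.7 mcg/L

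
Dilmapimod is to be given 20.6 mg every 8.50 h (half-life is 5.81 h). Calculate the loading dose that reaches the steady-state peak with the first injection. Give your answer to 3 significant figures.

32.3 mg

k = ln 2 / 5.81 = 0.1193 h⁻¹
Accumulation ratio R = 1 / (1 − e^(−kτ)) = 1 / (1 − e^(−0.1193×8.50)) = 1 / (1 − 0.3627) = 1.569
Loading dose = maintenance dose × R = 20.6 × 1.569 ≈ 32.3 mg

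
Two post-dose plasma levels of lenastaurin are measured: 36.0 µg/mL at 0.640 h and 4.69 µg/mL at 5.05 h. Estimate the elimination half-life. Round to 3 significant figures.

k = ln(C₁/C₂) / (t₂ − t₁) = ln(36.0/4.69) / (5.05 − 0.640)
  = 2.038 / 4.410 = 0.4622 h⁻¹
t½ = ln 2 / k = ln 2 / 0.4622 ≈ 1.50 hours

1.50 hours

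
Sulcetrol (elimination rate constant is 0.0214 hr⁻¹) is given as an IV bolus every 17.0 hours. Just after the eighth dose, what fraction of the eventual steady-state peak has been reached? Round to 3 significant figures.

0.946

f_n = 1 − e^(−nkτ) = 1 − e^(−8 × 0.02140 × 17.0) = 1 − e^(−2.910) = 1 − 0.05445 ≈ 0.946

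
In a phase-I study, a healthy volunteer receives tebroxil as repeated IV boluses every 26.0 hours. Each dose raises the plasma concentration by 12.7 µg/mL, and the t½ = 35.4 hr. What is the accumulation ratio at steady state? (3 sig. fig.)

k = ln 2 / 35.4 = 0.01958 hr⁻¹
Fraction remaining after one interval: e^(−kτ) = e^(−0.01958 × 26.0) = 0.6010
R = 1 / (1 − 0.6010) = 1 / 0.3990 ≈ 2.51

2.51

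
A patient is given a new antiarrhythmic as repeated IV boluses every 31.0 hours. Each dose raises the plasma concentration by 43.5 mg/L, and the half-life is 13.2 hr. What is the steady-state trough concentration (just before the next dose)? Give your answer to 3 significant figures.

10.6 mg/L

k = ln 2 / 13.2 = 0.05251 hr⁻¹
Fraction remaining after one interval: e^(−kτ) = e^(−0.05251 × 31.0) = 0.1964
R = 1 / (1 − 0.1964) = 1.244
Css,max = 43.5 × 1.244 = 54.13 mg/L
Css,min = Css,max × e^(−kτ) = 54.13 × 0.1964 ≈ 10.6 mg/L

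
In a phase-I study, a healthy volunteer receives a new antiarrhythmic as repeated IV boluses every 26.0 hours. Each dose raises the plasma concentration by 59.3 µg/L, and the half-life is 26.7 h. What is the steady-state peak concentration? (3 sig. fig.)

121 µg/L

k = ln 2 / 26.7 = 0.02596 h⁻¹
Fraction remaining after one interval: e^(−kτ) = e^(−0.02596 × 26.0) = 0.5092
R = 1 / (1 − 0.5092) = 2.037
Css,max = 59.3 × 2.037 ≈ 121 µg/L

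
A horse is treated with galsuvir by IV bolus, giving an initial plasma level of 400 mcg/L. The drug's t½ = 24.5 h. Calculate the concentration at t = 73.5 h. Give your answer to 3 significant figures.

k = ln 2 / 24.5 = 0.02829 h⁻¹
C(t) = C₀ e^(−kt) = 400 × e^(−0.02829 × 73.5) = 400 × e^(−2.079) = 400 × 0.1250 ≈ 50.0 mcg/L

50.0 mcg/L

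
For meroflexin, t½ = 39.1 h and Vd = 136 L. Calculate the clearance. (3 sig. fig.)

k = ln 2 / t½ = ln 2 / 39.1 = 0.01773 h⁻¹
CL = k · V = 0.01773 × 136 ≈ 2.41 L/h

2.41 L/h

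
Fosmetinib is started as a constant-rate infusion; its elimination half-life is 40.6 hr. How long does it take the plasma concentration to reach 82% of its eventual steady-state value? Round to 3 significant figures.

k = ln 2 / 40.6 = 0.01707 hr⁻¹
f = 1 − e^(−kt)  ⇒  t = −ln(1 − f) / k
t = −ln(1 − 0.82) / 0.01707 = 1.715 / 0.01707 ≈ 100 hours

100 hours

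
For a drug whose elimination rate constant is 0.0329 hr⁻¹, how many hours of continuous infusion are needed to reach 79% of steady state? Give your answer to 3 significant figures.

47.4 hours

f = 1 − e^(−kt)  ⇒  t = −ln(1 − f) / k
t = −ln(1 − 0.79) / 0.03290 = 1.561 / 0.03290 ≈ 47.4 hours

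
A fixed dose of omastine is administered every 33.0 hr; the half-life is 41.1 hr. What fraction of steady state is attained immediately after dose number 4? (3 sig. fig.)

k = ln 2 / 41.1 = 0.01686 hr⁻¹
f_n = 1 − e^(−nkτ) = 1 − e^(−4 × 0.01686 × 33.0) = 1 − e^(−2.226) = 1 − 0.1079 ≈ 0.892

0.892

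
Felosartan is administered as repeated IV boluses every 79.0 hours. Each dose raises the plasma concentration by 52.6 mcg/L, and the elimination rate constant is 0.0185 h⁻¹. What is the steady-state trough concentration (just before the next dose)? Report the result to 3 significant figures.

Fraction remaining after one interval: e^(−kτ) = e^(−0.01850 × 79.0) = 0.2319
R = 1 / (1 − 0.2319) = 1.302
Css,max = 52.6 × 1.302 = 68.48 mcg/L
Css,min = Css,max × e^(−kτ) = 68.48 × 0.2319 ≈ 15.9 mcg/L

15.9 mcg/L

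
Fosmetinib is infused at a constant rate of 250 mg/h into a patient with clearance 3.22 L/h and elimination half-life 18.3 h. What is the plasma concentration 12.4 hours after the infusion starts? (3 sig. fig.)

Css = rate / CL = 250 / 3.22 = 77.64 µg/mL
k = ln 2 / 18.3 = 0.03788 h⁻¹
C(t) = Css (1 − e^(−kt)) = 77.64 × (1 − e^(−0.4697)) = 77.64 × 0.3748 ≈ 29.1 µg/mL

29.1 µg/mL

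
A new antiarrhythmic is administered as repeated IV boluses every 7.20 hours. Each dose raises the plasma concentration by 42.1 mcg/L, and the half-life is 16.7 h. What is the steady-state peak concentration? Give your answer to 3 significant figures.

163 mcg/L

k = ln 2 / 16.7 = 0.04151 h⁻¹
Fraction remaining after one interval: e^(−kτ) = e^(−0.04151 × 7.20) = 0.7417
R = 1 / (1 − 0.7417) = 3.871
Css,max = 42.1 × 3.871 ≈ 163 mcg/L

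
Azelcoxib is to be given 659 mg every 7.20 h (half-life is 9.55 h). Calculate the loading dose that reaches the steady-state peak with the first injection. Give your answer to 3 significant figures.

1620 mg

k = ln 2 / 9.55 = 0.07258 h⁻¹
Accumulation ratio R = 1 / (1 − e^(−kτ)) = 1 / (1 − e^(−0.07258×7.20)) = 1 / (1 − 0.5930) = 2.457
Loading dose = maintenance dose × R = 659 × 2.457 ≈ 1620 mg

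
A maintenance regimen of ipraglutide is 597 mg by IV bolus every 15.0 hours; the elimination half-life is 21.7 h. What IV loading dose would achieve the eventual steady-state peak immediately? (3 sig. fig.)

1570 mg

k = ln 2 / 21.7 = 0.03194 h⁻¹
Accumulation ratio R = 1 / (1 − e^(−kτ)) = 1 / (1 − e^(−0.03194×15.0)) = 1 / (1 − 0.6193) = 2.627
Loading dose = maintenance dose × R = 597 × 2.627 ≈ 1570 mg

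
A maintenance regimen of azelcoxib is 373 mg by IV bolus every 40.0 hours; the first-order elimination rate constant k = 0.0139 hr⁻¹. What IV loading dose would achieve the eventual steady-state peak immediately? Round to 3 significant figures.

Accumulation ratio R = 1 / (1 − e^(−kτ)) = 1 / (1 − e^(−0.01390×40.0)) = 1 / (1 − 0.5735) = 2.345
Loading dose = maintenance dose × R = 373 × 2.345 ≈ 875 mg

875 mg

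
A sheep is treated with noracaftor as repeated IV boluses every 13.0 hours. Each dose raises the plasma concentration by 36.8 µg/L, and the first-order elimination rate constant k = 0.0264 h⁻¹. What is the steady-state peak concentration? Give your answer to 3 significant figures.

127 µg/L

Fraction remaining after one interval: e^(−kτ) = e^(−0.02640 × 13.0) = 0.7095
R = 1 / (1 − 0.7095) = 3.442
Css,max = 36.8 × 3.442 ≈ 127 µg/L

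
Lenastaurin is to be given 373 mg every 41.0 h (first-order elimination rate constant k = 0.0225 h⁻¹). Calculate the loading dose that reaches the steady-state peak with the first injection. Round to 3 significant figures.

Accumulation ratio R = 1 / (1 − e^(−kτ)) = 1 / (1 − e^(−0.02250×41.0)) = 1 / (1 − 0.3975) = 1.660
Loading dose = maintenance dose × R = 373 × 1.660 ≈ 619 mg

619 mg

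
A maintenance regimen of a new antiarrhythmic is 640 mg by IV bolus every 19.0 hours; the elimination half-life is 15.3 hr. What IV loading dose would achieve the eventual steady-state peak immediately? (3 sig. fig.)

k = ln 2 / 15.3 = 0.04530 hr⁻¹
Accumulation ratio R = 1 / (1 − e^(−kτ)) = 1 / (1 − e^(−0.04530×19.0)) = 1 / (1 − 0.4228) = 1.733
Loading dose = maintenance dose × R = 640 × 1.733 ≈ 1110 mg

1110 mg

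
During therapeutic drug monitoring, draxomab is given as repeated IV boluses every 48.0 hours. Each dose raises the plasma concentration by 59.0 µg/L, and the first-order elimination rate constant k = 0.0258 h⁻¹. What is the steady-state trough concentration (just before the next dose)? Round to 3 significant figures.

Fraction remaining after one interval: e^(−kτ) = e^(−0.02580 × 48.0) = 0.2898
R = 1 / (1 − 0.2898) = 1.408
Css,max = 59.0 × 1.408 = 83.08 µg/L
Css,min = Css,max × e^(−kτ) = 83.08 × 0.2898 ≈ 24.1 µg/L

24.1 µg/L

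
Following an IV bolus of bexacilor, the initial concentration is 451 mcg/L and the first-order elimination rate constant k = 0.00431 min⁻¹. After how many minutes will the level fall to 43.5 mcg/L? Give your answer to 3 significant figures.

C(t) = C₀ e^(−kt)  ⇒  t = ln(C₀/C) / k
t = ln(451/43.5) / 0.004310 = 2.339 / 0.004310 ≈ 543 minutes

543 minutes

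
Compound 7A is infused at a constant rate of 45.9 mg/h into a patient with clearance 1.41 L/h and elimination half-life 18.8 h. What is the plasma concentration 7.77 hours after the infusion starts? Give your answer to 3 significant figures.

8.11 µg/mL

Css = rate / CL = 45.9 / 1.41 = 32.55 µg/mL
k = ln 2 / 18.8 = 0.03687 h⁻¹
C(t) = Css (1 − e^(−kt)) = 32.55 × (1 − e^(−0.2865)) = 32.55 × 0.2491 ≈ 8.11 µg/mL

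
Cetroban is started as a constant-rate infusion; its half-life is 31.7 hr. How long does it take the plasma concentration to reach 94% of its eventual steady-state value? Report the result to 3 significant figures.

129 hours

k = ln 2 / 31.7 = 0.02187 hr⁻¹
f = 1 − e^(−kt)  ⇒  t = −ln(1 − f) / k
t = −ln(1 − 0.94) / 0.02187 = 2.813 / 0.02187 ≈ 129 hours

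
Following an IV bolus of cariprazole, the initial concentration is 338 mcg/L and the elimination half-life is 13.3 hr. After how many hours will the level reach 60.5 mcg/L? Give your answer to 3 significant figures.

k = ln 2 / 13.3 = 0.05212 hr⁻¹
C(t) = C₀ e^(−kt)  ⇒  t = ln(C₀/C) / k
t = ln(338/60.5) / 0.05212 = 1.720 / 0.05212 ≈ 33.0 hours

33.0 hours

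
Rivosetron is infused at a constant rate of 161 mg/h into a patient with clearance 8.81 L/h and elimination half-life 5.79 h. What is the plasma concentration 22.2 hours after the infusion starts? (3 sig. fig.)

17.0 µg/mL

Css = rate / CL = 161 / 8.81 = 18.27 µg/mL
k = ln 2 / 5.79 = 0.1197 h⁻¹
C(t) = Css (1 − e^(−kt)) = 18.27 × (1 − e^(−2.658)) = 18.27 × 0.9299 ≈ 17.0 µg/mL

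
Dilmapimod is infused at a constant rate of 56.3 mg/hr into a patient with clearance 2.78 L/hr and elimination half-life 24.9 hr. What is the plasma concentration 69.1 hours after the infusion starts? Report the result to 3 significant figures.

17.3 µg/mL

Css = rate / CL = 56.3 / 2.78 = 20.25 µg/mL
k = ln 2 / 24.9 = 0.02784 hr⁻¹
C(t) = Css (1 − e^(−kt)) = 20.25 × (1 − e^(−1.924)) = 20.25 × 0.8539 ≈ 17.3 µg/mL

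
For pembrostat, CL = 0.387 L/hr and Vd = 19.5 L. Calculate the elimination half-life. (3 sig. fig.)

34.9 hours

k = CL / V = 0.387 / 19.5 = 0.01985 hr⁻¹
t½ = ln 2 / k = ln 2 / 0.01985 ≈ 34.9 hours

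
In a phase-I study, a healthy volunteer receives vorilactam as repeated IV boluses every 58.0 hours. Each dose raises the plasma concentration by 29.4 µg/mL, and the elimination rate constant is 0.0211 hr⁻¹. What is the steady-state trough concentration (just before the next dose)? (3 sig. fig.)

Fraction remaining after one interval: e^(−kτ) = e^(−0.02110 × 58.0) = 0.2941
R = 1 / (1 − 0.2941) = 1.417
Css,max = 29.4 × 1.417 = 41.65 µg/mL
Css,min = Css,max × e^(−kτ) = 41.65 × 0.2941 ≈ 12.2 µg/mL

12.2 µg/mL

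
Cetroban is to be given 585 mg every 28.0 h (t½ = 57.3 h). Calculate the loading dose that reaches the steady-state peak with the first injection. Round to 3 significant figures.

k = ln 2 / 57.3 = 0.01210 h⁻¹
Accumulation ratio R = 1 / (1 − e^(−kτ)) = 1 / (1 − e^(−0.01210×28.0)) = 1 / (1 − 0.7127) = 3.481
Loading dose = maintenance dose × R = 585 × 3.481 ≈ 2040 mg

2040 mg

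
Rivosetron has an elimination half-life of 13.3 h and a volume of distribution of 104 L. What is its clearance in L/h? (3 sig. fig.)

k = ln 2 / t½ = ln 2 / 13.3 = 0.05212 h⁻¹
CL = k · V = 0.05212 × 104 ≈ 5.42 L/h

5.42 L/h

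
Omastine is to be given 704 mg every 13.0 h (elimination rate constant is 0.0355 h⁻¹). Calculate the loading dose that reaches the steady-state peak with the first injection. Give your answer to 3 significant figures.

Accumulation ratio R = 1 / (1 − e^(−kτ)) = 1 / (1 − e^(−0.03550×13.0)) = 1 / (1 − 0.6303) = 2.705
Loading dose = maintenance dose × R = 704 × 2.705 ≈ 1900 mg

1900 mg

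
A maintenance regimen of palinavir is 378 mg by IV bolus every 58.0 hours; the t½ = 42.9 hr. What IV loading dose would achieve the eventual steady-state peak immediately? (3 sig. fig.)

621 mg

k = ln 2 / 42.9 = 0.01616 hr⁻¹
Accumulation ratio R = 1 / (1 − e^(−kτ)) = 1 / (1 − e^(−0.01616×58.0)) = 1 / (1 − 0.3918) = 1.644
Loading dose = maintenance dose × R = 378 × 1.644 ≈ 621 mg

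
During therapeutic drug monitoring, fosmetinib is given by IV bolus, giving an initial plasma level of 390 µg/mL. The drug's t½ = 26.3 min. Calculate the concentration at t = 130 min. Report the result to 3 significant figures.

k = ln 2 / 26.3 = 0.02636 min⁻¹
C(t) = C₀ e^(−kt) = 390 × e^(−0.02636 × 130) = 390 × e^(−3.426) = 390 × 0.03251 ≈ 12.7 µg/mL

12.7 µg/mL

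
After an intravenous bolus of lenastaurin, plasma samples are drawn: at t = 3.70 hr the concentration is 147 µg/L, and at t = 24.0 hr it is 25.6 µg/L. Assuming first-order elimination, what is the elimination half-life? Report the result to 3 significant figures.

8.05 hours

k = ln(C₁/C₂) / (t₂ − t₁) = ln(147/25.6) / (24.0 − 3.70)
  = 1.748 / 20.30 = 0.08610 hr⁻¹
t½ = ln 2 / k = ln 2 / 0.08610 ≈ 8.05 hours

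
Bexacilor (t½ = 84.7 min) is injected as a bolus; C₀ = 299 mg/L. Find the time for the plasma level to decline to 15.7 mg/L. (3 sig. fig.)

360 minutes

k = ln 2 / 84.7 = 0.008184 min⁻¹
C(t) = C₀ e^(−kt)  ⇒  t = ln(C₀/C) / k
t = ln(299/15.7) / 0.008184 = 2.947 / 0.008184 ≈ 360 minutes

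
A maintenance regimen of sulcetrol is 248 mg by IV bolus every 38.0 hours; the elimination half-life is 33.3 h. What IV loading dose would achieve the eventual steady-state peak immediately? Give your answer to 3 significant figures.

k = ln 2 / 33.3 = 0.02082 h⁻¹
Accumulation ratio R = 1 / (1 − e^(−kτ)) = 1 / (1 − e^(−0.02082×38.0)) = 1 / (1 − 0.4534) = 1.829
Loading dose = maintenance dose × R = 248 × 1.829 ≈ 454 mg

454 mg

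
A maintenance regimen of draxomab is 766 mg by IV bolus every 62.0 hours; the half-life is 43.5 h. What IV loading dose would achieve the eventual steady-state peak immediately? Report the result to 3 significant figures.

k = ln 2 / 43.5 = 0.01593 h⁻¹
Accumulation ratio R = 1 / (1 − e^(−kτ)) = 1 / (1 − e^(−0.01593×62.0)) = 1 / (1 − 0.3723) = 1.593
Loading dose = maintenance dose × R = 766 × 1.593 ≈ 1220 mg

1220 mg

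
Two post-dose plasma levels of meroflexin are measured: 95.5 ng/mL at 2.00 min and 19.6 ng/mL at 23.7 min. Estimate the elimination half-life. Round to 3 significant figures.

k = ln(C₁/C₂) / (t₂ − t₁) = ln(95.5/19.6) / (23.7 − 2.00)
  = 1.584 / 21.70 = 0.07298 min⁻¹
t½ = ln 2 / k = ln 2 / 0.07298 ≈ 9.50 minutes

9.50 minutes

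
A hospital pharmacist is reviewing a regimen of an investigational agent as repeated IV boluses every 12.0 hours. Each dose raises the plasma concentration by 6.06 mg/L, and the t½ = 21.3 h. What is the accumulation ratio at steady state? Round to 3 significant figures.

3.09

k = ln 2 / 21.3 = 0.03254 h⁻¹
Fraction remaining after one interval: e^(−kτ) = e^(−0.03254 × 12.0) = 0.6767
R = 1 / (1 − 0.6767) = 1 / 0.3233 ≈ 3.09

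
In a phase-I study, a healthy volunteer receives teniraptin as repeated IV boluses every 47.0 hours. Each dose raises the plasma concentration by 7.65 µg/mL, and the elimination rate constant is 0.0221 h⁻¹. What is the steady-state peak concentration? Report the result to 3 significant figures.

11.8 µg/mL

Fraction remaining after one interval: e^(−kτ) = e^(−0.02210 × 47.0) = 0.3539
R = 1 / (1 − 0.3539) = 1.548
Css,max = 7.65 × 1.548 ≈ 11.8 µg/mL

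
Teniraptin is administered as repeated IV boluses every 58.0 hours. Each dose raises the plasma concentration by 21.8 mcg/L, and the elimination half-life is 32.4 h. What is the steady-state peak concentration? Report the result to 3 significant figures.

30.7 mcg/L

k = ln 2 / 32.4 = 0.02139 h⁻¹
Fraction remaining after one interval: e^(−kτ) = e^(−0.02139 × 58.0) = 0.2891
R = 1 / (1 − 0.2891) = 1.407
Css,max = 21.8 × 1.407 ≈ 30.7 mcg/L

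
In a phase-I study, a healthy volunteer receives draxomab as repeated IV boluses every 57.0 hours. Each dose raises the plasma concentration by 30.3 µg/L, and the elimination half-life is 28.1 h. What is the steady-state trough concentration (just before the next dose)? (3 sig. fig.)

k = ln 2 / 28.1 = 0.02467 h⁻¹
Fraction remaining after one interval: e^(−kτ) = e^(−0.02467 × 57.0) = 0.2451
R = 1 / (1 − 0.2451) = 1.325
Css,max = 30.3 × 1.325 = 40.14 µg/L
Css,min = Css,max × e^(−kτ) = 40.14 × 0.2451 ≈ 9.84 µg/L

9.84 µg/L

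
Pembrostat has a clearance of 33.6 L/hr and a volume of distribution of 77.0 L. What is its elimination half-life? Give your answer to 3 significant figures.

k = CL / V = 33.6 / 77.0 = 0.4364 hr⁻¹
t½ = ln 2 / k = ln 2 / 0.4364 ≈ 1.59 hours

1.59 hours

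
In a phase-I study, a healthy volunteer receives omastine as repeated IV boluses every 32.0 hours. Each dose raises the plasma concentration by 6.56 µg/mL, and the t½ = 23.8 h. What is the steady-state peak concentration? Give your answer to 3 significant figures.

10.8 µg/mL

k = ln 2 / 23.8 = 0.02912 h⁻¹
Fraction remaining after one interval: e^(−kτ) = e^(−0.02912 × 32.0) = 0.3938
R = 1 / (1 − 0.3938) = 1.650
Css,max = 6.56 × 1.650 ≈ 10.8 µg/mL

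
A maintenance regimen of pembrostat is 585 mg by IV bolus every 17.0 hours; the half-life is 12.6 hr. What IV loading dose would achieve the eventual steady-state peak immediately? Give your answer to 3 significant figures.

k = ln 2 / 12.6 = 0.05501 hr⁻¹
Accumulation ratio R = 1 / (1 − e^(−kτ)) = 1 / (1 − e^(−0.05501×17.0)) = 1 / (1 − 0.3925) = 1.646
Loading dose = maintenance dose × R = 585 × 1.646 ≈ 963 mg

963 mg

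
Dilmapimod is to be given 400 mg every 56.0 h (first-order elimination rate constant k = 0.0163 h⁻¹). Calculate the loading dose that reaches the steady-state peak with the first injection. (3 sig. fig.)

Accumulation ratio R = 1 / (1 − e^(−kτ)) = 1 / (1 − e^(−0.01630×56.0)) = 1 / (1 − 0.4014) = 1.671
Loading dose = maintenance dose × R = 400 × 1.671 ≈ 668 mg

668 mg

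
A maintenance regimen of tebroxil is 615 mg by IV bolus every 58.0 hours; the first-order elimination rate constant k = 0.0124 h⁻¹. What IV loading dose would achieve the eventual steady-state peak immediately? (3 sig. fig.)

1200 mg

Accumulation ratio R = 1 / (1 − e^(−kτ)) = 1 / (1 − e^(−0.01240×58.0)) = 1 / (1 − 0.4871) = 1.950
Loading dose = maintenance dose × R = 615 × 1.950 ≈ 1200 mg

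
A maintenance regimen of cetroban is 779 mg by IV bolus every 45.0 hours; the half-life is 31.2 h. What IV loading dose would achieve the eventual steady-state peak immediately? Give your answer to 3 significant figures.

1230 mg

k = ln 2 / 31.2 = 0.02222 h⁻¹
Accumulation ratio R = 1 / (1 − e^(−kτ)) = 1 / (1 − e^(−0.02222×45.0)) = 1 / (1 − 0.3680) = 1.582
Loading dose = maintenance dose × R = 779 × 1.582 ≈ 1230 mg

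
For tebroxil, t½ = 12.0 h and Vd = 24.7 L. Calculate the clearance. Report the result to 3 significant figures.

1.43 L/h

k = ln 2 / t½ = ln 2 / 12.0 = 0.05776 h⁻¹
CL = k · V = 0.05776 × 24.7 ≈ 1.43 L/h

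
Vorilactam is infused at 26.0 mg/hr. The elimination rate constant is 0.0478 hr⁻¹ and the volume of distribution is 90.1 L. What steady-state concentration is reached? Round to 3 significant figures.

CL = k · V = 0.0478 × 90.1 = 4.307 L/hr
Css = rate / CL = 26.0 / 4.307 ≈ 6.04 µg/mL

6.04 µg/mL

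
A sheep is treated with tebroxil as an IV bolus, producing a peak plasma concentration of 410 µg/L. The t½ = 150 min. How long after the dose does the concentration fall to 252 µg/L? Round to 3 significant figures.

105 minutes

k = ln 2 / 150 = 0.004621 min⁻¹
C(t) = C₀ e^(−kt)  ⇒  t = ln(C₀/C) / k
t = ln(410/252) / 0.004621 = 0.4867 / 0.004621 ≈ 105 minutes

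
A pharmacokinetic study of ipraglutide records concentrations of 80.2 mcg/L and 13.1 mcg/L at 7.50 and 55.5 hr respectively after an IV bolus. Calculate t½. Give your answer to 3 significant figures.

18.4 hours

k = ln(C₁/C₂) / (t₂ − t₁) = ln(80.2/13.1) / (55.5 − 7.50)
  = 1.812 / 48.00 = 0.03775 hr⁻¹
t½ = ln 2 / k = ln 2 / 0.03775 ≈ 18.4 hours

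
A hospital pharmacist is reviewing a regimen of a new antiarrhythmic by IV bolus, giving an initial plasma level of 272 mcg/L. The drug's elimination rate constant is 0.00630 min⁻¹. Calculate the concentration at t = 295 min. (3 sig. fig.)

C(t) = C₀ e^(−kt) = 272 × e^(−0.006300 × 295) = 272 × e^(−1.859) = 272 × 0.1559 ≈ 42.4 mcg/L

42.4 mcg/L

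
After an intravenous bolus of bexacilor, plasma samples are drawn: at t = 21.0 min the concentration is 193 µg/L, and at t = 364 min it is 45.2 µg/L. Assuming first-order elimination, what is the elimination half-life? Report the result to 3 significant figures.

k = ln(C₁/C₂) / (t₂ − t₁) = ln(193/45.2) / (364 − 21.0)
  = 1.452 / 343.0 = 0.004232 min⁻¹
t½ = ln 2 / k = ln 2 / 0.004232 ≈ 164 minutes

164 minutes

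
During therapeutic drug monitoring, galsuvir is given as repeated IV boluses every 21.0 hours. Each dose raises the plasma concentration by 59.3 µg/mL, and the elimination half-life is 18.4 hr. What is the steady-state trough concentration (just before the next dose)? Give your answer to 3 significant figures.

k = ln 2 / 18.4 = 0.03767 hr⁻¹
Fraction remaining after one interval: e^(−kτ) = e^(−0.03767 × 21.0) = 0.4533
R = 1 / (1 − 0.4533) = 1.829
Css,max = 59.3 × 1.829 = 108.5 µg/mL
Css,min = Css,max × e^(−kτ) = 108.5 × 0.4533 ≈ 49.2 µg/mL

49.2 µg/mL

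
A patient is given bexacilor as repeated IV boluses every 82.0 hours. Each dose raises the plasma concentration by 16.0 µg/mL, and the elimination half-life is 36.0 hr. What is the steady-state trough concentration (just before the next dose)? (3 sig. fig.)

4.16 µg/mL

k = ln 2 / 36.0 = 0.01925 hr⁻¹
Fraction remaining after one interval: e^(−kτ) = e^(−0.01925 × 82.0) = 0.2062
R = 1 / (1 − 0.2062) = 1.260
Css,max = 16.0 × 1.260 = 20.16 µg/mL
Css,min = Css,max × e^(−kτ) = 20.16 × 0.2062 ≈ 4.16 µg/mL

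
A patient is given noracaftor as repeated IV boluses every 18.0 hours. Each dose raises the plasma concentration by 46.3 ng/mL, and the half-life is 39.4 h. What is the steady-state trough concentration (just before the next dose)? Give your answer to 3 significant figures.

124 ng/mL

k = ln 2 / 39.4 = 0.01759 h⁻¹
Fraction remaining after one interval: e^(−kτ) = e^(−0.01759 × 18.0) = 0.7286
R = 1 / (1 − 0.7286) = 3.684
Css,max = 46.3 × 3.684 = 170.6 ng/mL
Css,min = Css,max × e^(−kτ) = 170.6 × 0.7286 ≈ 124 ng/mL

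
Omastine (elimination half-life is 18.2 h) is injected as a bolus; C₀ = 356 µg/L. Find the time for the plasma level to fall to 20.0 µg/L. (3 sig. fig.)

75.6 hours

k = ln 2 / 18.2 = 0.03809 h⁻¹
C(t) = C₀ e^(−kt)  ⇒  t = ln(C₀/C) / k
t = ln(356/20.0) / 0.03809 = 2.879 / 0.03809 ≈ 75.6 hours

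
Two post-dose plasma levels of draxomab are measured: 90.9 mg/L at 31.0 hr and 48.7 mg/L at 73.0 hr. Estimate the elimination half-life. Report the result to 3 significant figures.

46.6 hours

k = ln(C₁/C₂) / (t₂ − t₁) = ln(90.9/48.7) / (73.0 − 31.0)
  = 0.6241 / 42.00 = 0.01486 hr⁻¹
t½ = ln 2 / k = ln 2 / 0.01486 ≈ 46.6 hours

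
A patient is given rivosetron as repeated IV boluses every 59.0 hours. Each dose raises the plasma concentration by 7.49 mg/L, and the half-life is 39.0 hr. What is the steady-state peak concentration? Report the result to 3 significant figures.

k = ln 2 / 39.0 = 0.01777 hr⁻¹
Fraction remaining after one interval: e^(−kτ) = e^(−0.01777 × 59.0) = 0.3504
R = 1 / (1 − 0.3504) = 1.539
Css,max = 7.49 × 1.539 ≈ 11.5 mg/L

11.5 mg/L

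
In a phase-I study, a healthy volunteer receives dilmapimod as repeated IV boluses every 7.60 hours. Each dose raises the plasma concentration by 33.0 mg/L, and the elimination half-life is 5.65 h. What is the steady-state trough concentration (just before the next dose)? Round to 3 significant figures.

21.4 mg/L

k = ln 2 / 5.65 = 0.1227 h⁻¹
Fraction remaining after one interval: e^(−kτ) = e^(−0.1227 × 7.60) = 0.3936
R = 1 / (1 − 0.3936) = 1.649
Css,max = 33.0 × 1.649 = 54.42 mg/L
Css,min = Css,max × e^(−kτ) = 54.42 × 0.3936 ≈ 21.4 mg/L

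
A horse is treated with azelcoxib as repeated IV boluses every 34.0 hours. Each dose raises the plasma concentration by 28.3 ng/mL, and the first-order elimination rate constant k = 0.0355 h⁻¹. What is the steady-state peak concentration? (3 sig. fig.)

40.4 ng/mL

Fraction remaining after one interval: e^(−kτ) = e^(−0.03550 × 34.0) = 0.2991
R = 1 / (1 − 0.2991) = 1.427
Css,max = 28.3 × 1.427 ≈ 40.4 ng/mL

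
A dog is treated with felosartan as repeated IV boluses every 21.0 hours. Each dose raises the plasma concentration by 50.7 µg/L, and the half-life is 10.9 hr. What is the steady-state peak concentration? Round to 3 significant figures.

k = ln 2 / 10.9 = 0.06359 hr⁻¹
Fraction remaining after one interval: e^(−kτ) = e^(−0.06359 × 21.0) = 0.2630
R = 1 / (1 − 0.2630) = 1.357
Css,max = 50.7 × 1.357 ≈ 68.8 µg/L

68.8 µg/L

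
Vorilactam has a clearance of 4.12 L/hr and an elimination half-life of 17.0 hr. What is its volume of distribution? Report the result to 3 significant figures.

101 L

k = ln 2 / t½ = ln 2 / 17.0 = 0.04077 hr⁻¹
V = CL / k = 4.12 / 0.04077 ≈ 101 L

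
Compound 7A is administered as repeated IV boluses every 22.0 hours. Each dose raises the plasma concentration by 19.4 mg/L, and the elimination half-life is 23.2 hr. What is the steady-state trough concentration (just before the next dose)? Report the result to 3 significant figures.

k = ln 2 / 23.2 = 0.02988 hr⁻¹
Fraction remaining after one interval: e^(−kτ) = e^(−0.02988 × 22.0) = 0.5183
R = 1 / (1 − 0.5183) = 2.076
Css,max = 19.4 × 2.076 = 40.27 mg/L
Css,min = Css,max × e^(−kτ) = 40.27 × 0.5183 ≈ 20.9 mg/L

20.9 mg/L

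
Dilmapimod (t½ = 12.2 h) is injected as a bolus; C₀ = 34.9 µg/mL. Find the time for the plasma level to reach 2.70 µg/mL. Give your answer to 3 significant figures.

45.0 hours

k = ln 2 / 12.2 = 0.05682 h⁻¹
C(t) = C₀ e^(−kt)  ⇒  t = ln(C₀/C) / k
t = ln(34.9/2.70) / 0.05682 = 2.559 / 0.05682 ≈ 45.0 hours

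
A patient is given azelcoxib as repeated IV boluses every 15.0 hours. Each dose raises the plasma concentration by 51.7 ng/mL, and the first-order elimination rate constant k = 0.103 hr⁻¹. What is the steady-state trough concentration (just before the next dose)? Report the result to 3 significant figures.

14.0 ng/mL

Fraction remaining after one interval: e^(−kτ) = e^(−0.1030 × 15.0) = 0.2133
R = 1 / (1 − 0.2133) = 1.271
Css,max = 51.7 × 1.271 = 65.72 ng/mL
Css,min = Css,max × e^(−kτ) = 65.72 × 0.2133 ≈ 14.0 ng/mL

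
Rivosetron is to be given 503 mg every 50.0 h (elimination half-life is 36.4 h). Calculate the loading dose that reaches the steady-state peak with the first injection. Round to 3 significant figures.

819 mg

k = ln 2 / 36.4 = 0.01904 h⁻¹
Accumulation ratio R = 1 / (1 − e^(−kτ)) = 1 / (1 − e^(−0.01904×50.0)) = 1 / (1 − 0.3859) = 1.628
Loading dose = maintenance dose × R = 503 × 1.628 ≈ 819 mg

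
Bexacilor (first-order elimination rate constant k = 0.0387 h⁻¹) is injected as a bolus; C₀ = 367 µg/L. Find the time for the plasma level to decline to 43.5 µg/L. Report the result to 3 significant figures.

C(t) = C₀ e^(−kt)  ⇒  t = ln(C₀/C) / k
t = ln(367/43.5) / 0.03870 = 2.133 / 0.03870 ≈ 55.1 hours

55.1 hours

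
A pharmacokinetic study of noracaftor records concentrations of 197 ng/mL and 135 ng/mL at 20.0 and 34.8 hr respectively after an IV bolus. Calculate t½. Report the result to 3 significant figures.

k = ln(C₁/C₂) / (t₂ − t₁) = ln(197/135) / (34.8 − 20.0)
  = 0.3779 / 14.80 = 0.02554 hr⁻¹
t½ = ln 2 / k = ln 2 / 0.02554 ≈ 27.1 hours

27.1 hours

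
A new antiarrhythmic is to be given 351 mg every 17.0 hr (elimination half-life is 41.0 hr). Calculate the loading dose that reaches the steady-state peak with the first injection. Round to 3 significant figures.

1410 mg

k = ln 2 / 41.0 = 0.01691 hr⁻¹
Accumulation ratio R = 1 / (1 − e^(−kτ)) = 1 / (1 − e^(−0.01691×17.0)) = 1 / (1 − 0.7502) = 4.003
Loading dose = maintenance dose × R = 351 × 4.003 ≈ 1410 mg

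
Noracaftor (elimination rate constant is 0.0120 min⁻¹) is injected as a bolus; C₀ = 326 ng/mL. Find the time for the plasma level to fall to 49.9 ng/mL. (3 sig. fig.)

156 minutes

C(t) = C₀ e^(−kt)  ⇒  t = ln(C₀/C) / k
t = ln(326/49.9) / 0.01200 = 1.877 / 0.01200 ≈ 156 minutes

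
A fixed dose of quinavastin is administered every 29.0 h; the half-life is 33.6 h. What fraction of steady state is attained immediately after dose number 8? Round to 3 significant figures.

0.992

k = ln 2 / 33.6 = 0.02063 h⁻¹
f_n = 1 − e^(−nkτ) = 1 − e^(−8 × 0.02063 × 29.0) = 1 − e^(−4.786) = 1 − 0.008346 ≈ 0.992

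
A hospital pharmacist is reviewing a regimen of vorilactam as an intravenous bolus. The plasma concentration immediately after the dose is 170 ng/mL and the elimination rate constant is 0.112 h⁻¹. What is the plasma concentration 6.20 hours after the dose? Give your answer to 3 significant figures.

C(t) = C₀ e^(−kt) = 170 × e^(−0.1120 × 6.20) = 170 × e^(−0.6944) = 170 × 0.4994 ≈ 84.9 ng/mL

84.9 ng/mL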